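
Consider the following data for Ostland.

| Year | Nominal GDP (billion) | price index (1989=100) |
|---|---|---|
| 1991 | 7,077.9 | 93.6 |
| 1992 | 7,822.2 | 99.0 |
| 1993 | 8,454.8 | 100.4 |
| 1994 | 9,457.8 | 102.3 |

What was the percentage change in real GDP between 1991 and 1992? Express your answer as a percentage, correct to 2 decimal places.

4.49%

Real GDP 1991 = 7077.9/0.936 = 7561.86.
Real GDP 1992 = 7822.2/0.990 = 7901.21.
Change = 7901.21/7561.86 − 1 = 0.0449.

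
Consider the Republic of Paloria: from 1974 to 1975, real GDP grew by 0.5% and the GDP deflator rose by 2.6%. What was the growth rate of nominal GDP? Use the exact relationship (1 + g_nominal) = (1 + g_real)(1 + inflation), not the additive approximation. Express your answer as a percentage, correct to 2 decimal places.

(1 + g_nom) = (1 + g_real)(1 + π) = 1.0050 × 1.0260 = 1.03113.

3.11%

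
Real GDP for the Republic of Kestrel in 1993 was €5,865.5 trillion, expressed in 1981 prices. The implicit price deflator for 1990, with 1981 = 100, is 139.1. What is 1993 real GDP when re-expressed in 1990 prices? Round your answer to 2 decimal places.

€8,158.91 trillion

Real GDP in 1990 prices = Real GDP in 1981 prices × (P_1990/P_1981) = 5865.5 × 1.391 = 8158.91.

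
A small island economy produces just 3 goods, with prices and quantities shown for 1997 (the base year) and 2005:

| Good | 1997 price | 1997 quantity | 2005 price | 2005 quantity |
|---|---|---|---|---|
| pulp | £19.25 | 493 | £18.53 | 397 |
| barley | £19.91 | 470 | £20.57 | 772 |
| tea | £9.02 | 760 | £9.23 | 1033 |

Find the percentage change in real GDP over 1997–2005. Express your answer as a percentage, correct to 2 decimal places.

25.78%

Real GDP 1997 = Nominal GDP 1997 = 19.25·493 + 19.91·470 + 9.02·760 = 25703.15.
Real GDP 2005 (at 1997 prices) = 19.25·397 + 19.91·772 + 9.02·1033 = 32330.43.
Real growth = 32330.43/25703.15 − 1 = 0.2578.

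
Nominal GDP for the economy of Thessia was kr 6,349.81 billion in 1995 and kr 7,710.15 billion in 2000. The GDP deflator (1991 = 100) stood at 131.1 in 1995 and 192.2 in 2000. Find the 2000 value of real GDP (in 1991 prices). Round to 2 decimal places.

Real GDP = Nominal / (GDP deflator/100) = 7710.15 / 1.922 = 4011.52.

kr 4,011.52 billion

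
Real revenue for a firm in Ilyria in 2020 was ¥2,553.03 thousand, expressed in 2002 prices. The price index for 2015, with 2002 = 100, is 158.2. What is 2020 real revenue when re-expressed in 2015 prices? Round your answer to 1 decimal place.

¥4,038.9 thousand

Real revenue in 2015 prices = Real revenue in 2002 prices × (P_2015/P_2002) = 2553.03 × 1.582 = 4038.89.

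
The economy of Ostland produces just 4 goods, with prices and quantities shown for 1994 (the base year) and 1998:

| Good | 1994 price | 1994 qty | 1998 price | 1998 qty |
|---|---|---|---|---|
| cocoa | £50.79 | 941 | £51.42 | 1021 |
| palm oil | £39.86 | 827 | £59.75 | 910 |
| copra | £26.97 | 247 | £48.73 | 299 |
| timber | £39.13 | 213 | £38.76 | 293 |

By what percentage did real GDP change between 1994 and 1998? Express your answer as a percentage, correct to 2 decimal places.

12.43%

Real GDP 1994 = Nominal GDP 1994 = 50.79·941 + 39.86·827 + 26.97·247 + 39.13·213 = 95753.89.
Real GDP 1998 (at 1994 prices) = 50.79·1021 + 39.86·910 + 26.97·299 + 39.13·293 = 107658.31.
Real growth = 107658.31/95753.89 − 1 = 0.1243.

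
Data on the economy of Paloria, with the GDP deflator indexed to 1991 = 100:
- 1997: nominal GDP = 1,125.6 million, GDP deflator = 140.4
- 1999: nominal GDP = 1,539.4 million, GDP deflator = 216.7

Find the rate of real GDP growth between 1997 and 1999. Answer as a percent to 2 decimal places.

-11.39%

Deflate each year: 1997 → 1125.6/1.404 = 801.71; 1999 → 1539.4/2.167 = 710.38.
So real GDP changed by 710.38/801.71 − 1 = -0.1139, i.e. -11.39%.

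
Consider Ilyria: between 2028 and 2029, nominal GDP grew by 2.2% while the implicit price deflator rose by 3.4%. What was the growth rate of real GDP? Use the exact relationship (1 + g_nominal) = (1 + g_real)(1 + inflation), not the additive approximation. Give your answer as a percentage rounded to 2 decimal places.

-1.16%

(1 + g_nom) = (1 + g_real)(1 + π), so g_real = 1.0220 / 1.0340 − 1 = -0.01161.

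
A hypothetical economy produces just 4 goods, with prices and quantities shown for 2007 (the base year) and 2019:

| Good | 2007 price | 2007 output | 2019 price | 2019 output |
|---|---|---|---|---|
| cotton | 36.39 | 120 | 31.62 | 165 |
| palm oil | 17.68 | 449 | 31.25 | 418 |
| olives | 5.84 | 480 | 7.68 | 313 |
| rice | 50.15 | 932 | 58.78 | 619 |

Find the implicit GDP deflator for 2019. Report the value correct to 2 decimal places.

123.35

Nominal GDP 2019 = 31.62·165 + 31.25·418 + 7.68·313 + 58.78·619 = 57068.46.
Real GDP 2019 (at 2007 prices) = 36.39·165 + 17.68·418 + 5.84·313 + 50.15·619 = 46265.36.
Deflator = Nominal/Real × 100 = 57068.46/46265.36 × 100 = 123.350.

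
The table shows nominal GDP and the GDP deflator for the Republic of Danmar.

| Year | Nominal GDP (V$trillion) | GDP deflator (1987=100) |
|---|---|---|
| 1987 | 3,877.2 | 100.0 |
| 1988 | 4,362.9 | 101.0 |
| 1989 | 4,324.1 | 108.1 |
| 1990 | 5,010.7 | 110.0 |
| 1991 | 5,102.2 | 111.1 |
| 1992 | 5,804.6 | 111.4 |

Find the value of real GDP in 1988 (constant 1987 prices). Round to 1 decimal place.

V$4,319.7 trillion

Real GDP 1988 = 4362.9 / 1.010 = 4319.70.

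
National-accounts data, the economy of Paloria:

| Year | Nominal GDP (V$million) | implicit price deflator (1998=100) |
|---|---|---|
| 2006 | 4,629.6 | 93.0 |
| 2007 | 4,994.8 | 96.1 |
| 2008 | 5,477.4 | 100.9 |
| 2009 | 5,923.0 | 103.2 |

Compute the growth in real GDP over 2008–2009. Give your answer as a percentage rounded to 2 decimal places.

Real GDP 2008 = 5477.4/1.009 = 5428.54.
Real GDP 2009 = 5923.0/1.032 = 5739.34.
Change = 5739.34/5428.54 − 1 = 0.0573.

5.73%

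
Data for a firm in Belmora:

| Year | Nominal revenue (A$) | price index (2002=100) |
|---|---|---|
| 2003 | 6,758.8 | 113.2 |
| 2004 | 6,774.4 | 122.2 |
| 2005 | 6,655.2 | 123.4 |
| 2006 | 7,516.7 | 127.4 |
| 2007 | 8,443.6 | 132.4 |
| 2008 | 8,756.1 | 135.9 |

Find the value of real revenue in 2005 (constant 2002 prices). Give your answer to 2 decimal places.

A$5,393.19

Real revenue 2005 = 6655.2 / 1.234 = 5393.19.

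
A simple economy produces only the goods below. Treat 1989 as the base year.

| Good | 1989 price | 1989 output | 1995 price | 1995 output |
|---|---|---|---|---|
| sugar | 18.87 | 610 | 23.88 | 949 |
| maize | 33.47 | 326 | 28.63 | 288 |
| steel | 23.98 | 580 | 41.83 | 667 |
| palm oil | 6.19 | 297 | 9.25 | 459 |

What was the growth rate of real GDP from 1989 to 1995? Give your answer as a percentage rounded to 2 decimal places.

21.52%

Real GDP 1989 = Nominal GDP 1989 = 18.87·610 + 33.47·326 + 23.98·580 + 6.19·297 = 38168.75.
Real GDP 1995 (at 1989 prices) = 18.87·949 + 33.47·288 + 23.98·667 + 6.19·459 = 46382.86.
Real growth = 46382.86/38168.75 − 1 = 0.2152.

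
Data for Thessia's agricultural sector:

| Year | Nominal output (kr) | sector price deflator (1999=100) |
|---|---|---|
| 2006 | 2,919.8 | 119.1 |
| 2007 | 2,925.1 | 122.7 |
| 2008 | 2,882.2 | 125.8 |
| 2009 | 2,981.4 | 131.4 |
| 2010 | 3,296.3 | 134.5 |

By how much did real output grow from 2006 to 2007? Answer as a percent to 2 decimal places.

-2.76%

Real output 2006 = 2919.8/1.191 = 2451.55.
Real output 2007 = 2925.1/1.227 = 2383.94.
Change = 2383.94/2451.55 − 1 = -0.0276.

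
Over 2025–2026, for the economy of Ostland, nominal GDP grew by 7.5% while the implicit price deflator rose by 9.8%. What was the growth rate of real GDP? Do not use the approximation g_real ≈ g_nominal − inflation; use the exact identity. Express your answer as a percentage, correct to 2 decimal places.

-2.09%

(1 + g_nom) = (1 + g_real)(1 + π), so g_real = 1.0750 / 1.0980 − 1 = -0.02095.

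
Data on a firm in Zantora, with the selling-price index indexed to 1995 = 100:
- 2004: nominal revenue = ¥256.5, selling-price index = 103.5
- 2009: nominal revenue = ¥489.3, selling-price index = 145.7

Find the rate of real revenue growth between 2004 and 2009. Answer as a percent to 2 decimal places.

35.51%

Deflate each year: 2004 → 256.5/1.035 = 247.83; 2009 → 489.3/1.457 = 335.83.
So real revenue changed by 335.83/247.83 − 1 = 0.3551, i.e. 35.51%.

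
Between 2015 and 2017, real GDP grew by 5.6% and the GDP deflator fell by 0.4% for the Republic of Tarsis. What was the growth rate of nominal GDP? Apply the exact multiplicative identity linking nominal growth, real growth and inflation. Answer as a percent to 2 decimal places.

5.18%

(1 + g_nom) = (1 + g_real)(1 + π) = 1.0560 × 0.9960 = 1.05178.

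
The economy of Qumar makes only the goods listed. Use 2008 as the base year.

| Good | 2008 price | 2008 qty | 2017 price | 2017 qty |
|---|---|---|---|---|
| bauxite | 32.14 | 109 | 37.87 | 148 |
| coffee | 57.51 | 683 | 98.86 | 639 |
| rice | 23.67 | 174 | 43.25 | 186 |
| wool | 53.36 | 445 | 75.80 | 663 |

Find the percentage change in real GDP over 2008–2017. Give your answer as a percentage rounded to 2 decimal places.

Real GDP 2008 = Nominal GDP 2008 = 32.14·109 + 57.51·683 + 23.67·174 + 53.36·445 = 70646.37.
Real GDP 2017 (at 2008 prices) = 32.14·148 + 57.51·639 + 23.67·186 + 53.36·663 = 81285.91.
Real growth = 81285.91/70646.37 − 1 = 0.1506.

15.06%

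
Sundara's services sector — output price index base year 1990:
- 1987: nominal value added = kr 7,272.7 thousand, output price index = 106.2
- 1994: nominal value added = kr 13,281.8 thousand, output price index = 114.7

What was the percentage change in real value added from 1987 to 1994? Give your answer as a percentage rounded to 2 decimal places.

Real value added 1987 = 7272.7 / 1.062 = 6848.12.
Real value added 1994 = 13281.8 / 1.147 = 11579.60.
Real growth = 11579.60 / 6848.12 − 1 = 0.6909.

69.09%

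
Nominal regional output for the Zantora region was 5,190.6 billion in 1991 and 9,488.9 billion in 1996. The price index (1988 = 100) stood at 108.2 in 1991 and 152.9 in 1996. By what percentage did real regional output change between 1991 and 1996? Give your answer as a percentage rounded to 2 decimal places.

Real regional output 1991 = 5190.6 / 1.082 = 4797.23.
Real regional output 1996 = 9488.9 / 1.529 = 6205.95.
Real growth = 6205.95 / 4797.23 − 1 = 0.2937.

29.37%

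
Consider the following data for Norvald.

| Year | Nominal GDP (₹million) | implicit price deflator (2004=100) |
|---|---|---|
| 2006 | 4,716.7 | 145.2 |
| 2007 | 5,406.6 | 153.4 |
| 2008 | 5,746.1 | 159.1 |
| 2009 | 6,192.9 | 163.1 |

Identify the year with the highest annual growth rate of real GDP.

2007: real = 5406.6/1.534 = 3524.51; growth vs 2006 (3248.42) = 8.50%.
2008: real = 5746.1/1.591 = 3611.63; growth vs 2007 (3524.51) = 2.47%.
2009: real = 6192.9/1.631 = 3797.00; growth vs 2008 (3611.63) = 5.13%.

2007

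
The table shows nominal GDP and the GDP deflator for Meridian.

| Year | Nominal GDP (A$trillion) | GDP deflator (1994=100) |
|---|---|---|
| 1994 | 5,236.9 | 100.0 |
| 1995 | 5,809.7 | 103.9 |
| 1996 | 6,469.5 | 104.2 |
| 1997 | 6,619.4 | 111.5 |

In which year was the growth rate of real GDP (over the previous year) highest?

1995: real = 5809.7/1.039 = 5591.63; growth vs 1994 (5236.90) = 6.77%.
1996: real = 6469.5/1.042 = 6208.73; growth vs 1995 (5591.63) = 11.04%.
1997: real = 6619.4/1.115 = 5936.68; growth vs 1996 (6208.73) = -4.38%.

1996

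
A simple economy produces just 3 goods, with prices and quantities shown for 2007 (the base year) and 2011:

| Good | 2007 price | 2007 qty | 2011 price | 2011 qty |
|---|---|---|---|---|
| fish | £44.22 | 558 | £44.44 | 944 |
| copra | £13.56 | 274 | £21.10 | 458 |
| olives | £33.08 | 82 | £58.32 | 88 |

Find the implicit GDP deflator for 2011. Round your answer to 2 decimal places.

Nominal GDP 2011 = 44.44·944 + 21.10·458 + 58.32·88 = 56747.32.
Real GDP 2011 (at 2007 prices) = 44.22·944 + 13.56·458 + 33.08·88 = 50865.20.
Deflator = Nominal/Real × 100 = 56747.32/50865.20 × 100 = 111.564.

111.56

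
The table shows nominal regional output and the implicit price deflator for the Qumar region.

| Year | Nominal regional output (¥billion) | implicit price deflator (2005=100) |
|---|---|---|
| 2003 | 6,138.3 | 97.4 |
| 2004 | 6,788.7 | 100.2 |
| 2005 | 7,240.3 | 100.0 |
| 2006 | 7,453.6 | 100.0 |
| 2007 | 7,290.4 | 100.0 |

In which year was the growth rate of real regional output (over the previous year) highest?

2004: real = 6788.7/1.002 = 6775.15; growth vs 2003 (6302.16) = 7.51%.
2005: real = 7240.3/1.000 = 7240.30; growth vs 2004 (6775.15) = 6.87%.
2006: real = 7453.6/1.000 = 7453.60; growth vs 2005 (7240.30) = 2.95%.
2007: real = 7290.4/1.000 = 7290.40; growth vs 2006 (7453.60) = -2.19%.

2004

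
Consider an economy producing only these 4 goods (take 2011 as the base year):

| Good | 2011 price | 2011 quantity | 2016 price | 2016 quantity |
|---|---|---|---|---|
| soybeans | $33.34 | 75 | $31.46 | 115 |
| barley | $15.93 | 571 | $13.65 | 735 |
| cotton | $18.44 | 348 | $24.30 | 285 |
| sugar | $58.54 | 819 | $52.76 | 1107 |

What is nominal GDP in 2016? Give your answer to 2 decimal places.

$78981.47

Nominal GDP 2016 = Σ (p_2016 × q_2016) = 31.46·115 + 13.65·735 + 24.30·285 + 52.76·1107 = 78981.47.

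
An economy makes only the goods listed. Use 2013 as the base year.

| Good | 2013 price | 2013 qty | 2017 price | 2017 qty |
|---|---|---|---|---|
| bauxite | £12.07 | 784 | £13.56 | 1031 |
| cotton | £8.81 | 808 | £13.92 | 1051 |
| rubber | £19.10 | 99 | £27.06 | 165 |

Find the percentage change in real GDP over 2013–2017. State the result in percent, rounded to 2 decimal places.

34.55%

Real GDP 2013 = Nominal GDP 2013 = 12.07·784 + 8.81·808 + 19.10·99 = 18472.26.
Real GDP 2017 (at 2013 prices) = 12.07·1031 + 8.81·1051 + 19.10·165 = 24854.98.
Real growth = 24854.98/18472.26 − 1 = 0.3455.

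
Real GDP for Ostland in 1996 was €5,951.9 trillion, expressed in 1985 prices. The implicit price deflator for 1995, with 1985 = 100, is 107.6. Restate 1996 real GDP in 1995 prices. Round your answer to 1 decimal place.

Real GDP in 1995 prices = Real GDP in 1985 prices × (P_1995/P_1985) = 5951.9 × 1.076 = 6404.24.

€6,404.2 trillion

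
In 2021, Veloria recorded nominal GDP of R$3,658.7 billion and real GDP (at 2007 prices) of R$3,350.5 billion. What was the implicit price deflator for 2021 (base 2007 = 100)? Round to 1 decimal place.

implicit price deflator = (Nominal / Real) × 100 = 3658.7 / 3350.5 × 100 = 109.20.

109.2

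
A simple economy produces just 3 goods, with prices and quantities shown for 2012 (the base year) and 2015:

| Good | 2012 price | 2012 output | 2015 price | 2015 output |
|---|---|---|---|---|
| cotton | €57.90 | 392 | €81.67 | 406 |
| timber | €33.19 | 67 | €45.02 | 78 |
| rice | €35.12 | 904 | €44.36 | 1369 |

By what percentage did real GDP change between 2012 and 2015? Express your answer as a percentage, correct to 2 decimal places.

30.89%

Real GDP 2012 = Nominal GDP 2012 = 57.90·392 + 33.19·67 + 35.12·904 = 56669.01.
Real GDP 2015 (at 2012 prices) = 57.90·406 + 33.19·78 + 35.12·1369 = 74175.50.
Real growth = 74175.50/56669.01 − 1 = 0.3089.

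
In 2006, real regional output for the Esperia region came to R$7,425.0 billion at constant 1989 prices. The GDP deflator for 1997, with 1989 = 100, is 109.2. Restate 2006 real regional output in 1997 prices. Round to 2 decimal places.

Real regional output in 1997 prices = Real regional output in 1989 prices × (P_1997/P_1989) = 7425.0 × 1.092 = 8108.10.

R$8,108.10 billion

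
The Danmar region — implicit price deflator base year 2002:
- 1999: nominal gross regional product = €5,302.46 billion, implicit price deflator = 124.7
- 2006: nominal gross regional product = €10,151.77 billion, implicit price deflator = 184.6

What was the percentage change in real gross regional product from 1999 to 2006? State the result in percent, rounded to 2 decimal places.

29.33%

Deflate each year: 1999 → 5302.46/1.247 = 4252.17; 2006 → 10151.77/1.846 = 5499.33.
So real gross regional product changed by 5499.33/4252.17 − 1 = 0.2933, i.e. 29.33%.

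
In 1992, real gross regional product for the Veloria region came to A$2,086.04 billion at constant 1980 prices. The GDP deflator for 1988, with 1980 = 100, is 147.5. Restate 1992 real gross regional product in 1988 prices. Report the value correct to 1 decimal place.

Real gross regional product in 1988 prices = Real gross regional product in 1980 prices × (P_1988/P_1980) = 2086.04 × 1.475 = 3076.91.

A$3,076.9 billion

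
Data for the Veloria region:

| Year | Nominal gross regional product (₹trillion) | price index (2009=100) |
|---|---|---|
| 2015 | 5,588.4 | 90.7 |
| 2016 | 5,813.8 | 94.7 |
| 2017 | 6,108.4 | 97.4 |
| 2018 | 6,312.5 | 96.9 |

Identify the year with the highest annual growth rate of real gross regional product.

2016: real = 5813.8/0.947 = 6139.18; growth vs 2015 (6161.41) = -0.36%.
2017: real = 6108.4/0.974 = 6271.46; growth vs 2016 (6139.18) = 2.15%.
2018: real = 6312.5/0.969 = 6514.45; growth vs 2017 (6271.46) = 3.87%.

2018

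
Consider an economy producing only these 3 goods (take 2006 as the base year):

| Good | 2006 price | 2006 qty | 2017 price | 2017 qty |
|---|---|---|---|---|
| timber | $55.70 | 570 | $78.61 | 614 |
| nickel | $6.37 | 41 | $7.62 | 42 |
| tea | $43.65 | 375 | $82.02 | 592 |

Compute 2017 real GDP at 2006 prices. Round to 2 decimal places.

Real GDP 2017 = Σ (p_2006 × q_2017) = 55.70·614 + 6.37·42 + 43.65·592 = 60308.14.

$60308.14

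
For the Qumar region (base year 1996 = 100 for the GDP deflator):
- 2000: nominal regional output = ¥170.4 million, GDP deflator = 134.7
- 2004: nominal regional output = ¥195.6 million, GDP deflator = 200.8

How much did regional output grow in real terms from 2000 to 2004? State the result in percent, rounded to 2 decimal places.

Deflate each year: 2000 → 170.4/1.347 = 126.50; 2004 → 195.6/2.008 = 97.41.
So real regional output changed by 97.41/126.50 − 1 = -0.2300, i.e. -23.00%.

-23.00%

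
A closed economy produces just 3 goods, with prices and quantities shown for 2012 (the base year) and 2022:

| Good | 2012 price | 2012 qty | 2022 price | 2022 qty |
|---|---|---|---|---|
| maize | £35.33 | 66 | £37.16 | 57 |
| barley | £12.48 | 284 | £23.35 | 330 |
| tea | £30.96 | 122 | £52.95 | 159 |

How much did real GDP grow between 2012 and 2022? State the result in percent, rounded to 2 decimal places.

14.52%

Real GDP 2012 = Nominal GDP 2012 = 35.33·66 + 12.48·284 + 30.96·122 = 9653.22.
Real GDP 2022 (at 2012 prices) = 35.33·57 + 12.48·330 + 30.96·159 = 11054.85.
Real growth = 11054.85/9653.22 − 1 = 0.1452.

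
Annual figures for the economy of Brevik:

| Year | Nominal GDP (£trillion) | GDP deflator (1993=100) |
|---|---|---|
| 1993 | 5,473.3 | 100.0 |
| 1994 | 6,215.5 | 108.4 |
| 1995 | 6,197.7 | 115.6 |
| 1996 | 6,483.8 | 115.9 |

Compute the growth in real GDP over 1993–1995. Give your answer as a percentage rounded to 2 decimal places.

-2.05%

Real GDP 1993 = 5473.3/1.000 = 5473.30.
Real GDP 1995 = 6197.7/1.156 = 5361.33.
Change = 5361.33/5473.30 − 1 = -0.0205.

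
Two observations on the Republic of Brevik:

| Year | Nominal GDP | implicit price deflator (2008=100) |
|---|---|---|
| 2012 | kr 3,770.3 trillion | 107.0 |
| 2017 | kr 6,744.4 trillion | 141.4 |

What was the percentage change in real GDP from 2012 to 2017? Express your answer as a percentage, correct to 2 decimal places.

Real GDP 2012 = 3770.3 / 1.070 = 3523.64.
Real GDP 2017 = 6744.4 / 1.414 = 4769.73.
Real growth = 4769.73 / 3523.64 − 1 = 0.3536.

35.36%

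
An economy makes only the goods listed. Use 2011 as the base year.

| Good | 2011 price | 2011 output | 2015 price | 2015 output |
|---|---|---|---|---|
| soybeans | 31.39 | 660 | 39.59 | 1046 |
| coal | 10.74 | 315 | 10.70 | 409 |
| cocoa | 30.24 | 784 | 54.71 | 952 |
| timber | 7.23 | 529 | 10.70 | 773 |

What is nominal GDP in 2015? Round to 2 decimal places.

Nominal GDP 2015 = Σ (p_2015 × q_2015) = 39.59·1046 + 10.70·409 + 54.71·952 + 10.70·773 = 106142.46.

106142.46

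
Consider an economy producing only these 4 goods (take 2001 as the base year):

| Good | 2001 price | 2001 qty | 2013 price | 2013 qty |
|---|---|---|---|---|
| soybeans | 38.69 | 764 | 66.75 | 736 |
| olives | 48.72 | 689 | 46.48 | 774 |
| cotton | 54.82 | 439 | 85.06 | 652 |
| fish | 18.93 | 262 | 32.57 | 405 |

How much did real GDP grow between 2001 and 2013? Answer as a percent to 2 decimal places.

18.93%

Real GDP 2001 = Nominal GDP 2001 = 38.69·764 + 48.72·689 + 54.82·439 + 18.93·262 = 92152.88.
Real GDP 2013 (at 2001 prices) = 38.69·736 + 48.72·774 + 54.82·652 + 18.93·405 = 109594.41.
Real growth = 109594.41/92152.88 − 1 = 0.1893.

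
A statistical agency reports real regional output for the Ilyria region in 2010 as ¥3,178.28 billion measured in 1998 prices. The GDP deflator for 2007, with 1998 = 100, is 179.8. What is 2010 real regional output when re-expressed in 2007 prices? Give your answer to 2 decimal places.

¥5,714.55 billion

Real regional output in 2007 prices = Real regional output in 1998 prices × (P_2007/P_1998) = 3178.28 × 1.798 = 5714.55.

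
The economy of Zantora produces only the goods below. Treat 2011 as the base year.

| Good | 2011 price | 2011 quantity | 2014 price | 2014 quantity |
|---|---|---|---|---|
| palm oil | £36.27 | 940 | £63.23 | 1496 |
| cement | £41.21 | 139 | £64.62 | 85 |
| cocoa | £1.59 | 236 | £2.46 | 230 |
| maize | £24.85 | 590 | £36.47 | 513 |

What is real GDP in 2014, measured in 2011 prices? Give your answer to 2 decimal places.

Real GDP 2014 = Σ (p_2011 × q_2014) = 36.27·1496 + 41.21·85 + 1.59·230 + 24.85·513 = 70876.52.

£70876.52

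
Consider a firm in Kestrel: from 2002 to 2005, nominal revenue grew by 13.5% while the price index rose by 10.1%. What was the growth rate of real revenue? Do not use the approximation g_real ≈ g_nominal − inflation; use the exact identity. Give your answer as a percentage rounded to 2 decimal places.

(1 + g_nom) = (1 + g_real)(1 + π), so g_real = 1.1350 / 1.1010 − 1 = 0.03088.

3.09%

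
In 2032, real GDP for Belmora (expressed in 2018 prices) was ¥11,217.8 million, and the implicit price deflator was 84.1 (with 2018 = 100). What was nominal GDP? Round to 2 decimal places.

¥9,434.17 million

Nominal GDP = Real × (implicit price deflator/100) = 11217.8 × 0.841 = 9434.17.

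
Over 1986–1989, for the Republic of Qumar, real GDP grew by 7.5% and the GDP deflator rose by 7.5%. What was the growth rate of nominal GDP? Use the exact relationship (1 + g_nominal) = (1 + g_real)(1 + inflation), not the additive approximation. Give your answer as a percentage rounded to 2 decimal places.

15.56%

(1 + g_nom) = (1 + g_real)(1 + π) = 1.0750 × 1.0750 = 1.15563.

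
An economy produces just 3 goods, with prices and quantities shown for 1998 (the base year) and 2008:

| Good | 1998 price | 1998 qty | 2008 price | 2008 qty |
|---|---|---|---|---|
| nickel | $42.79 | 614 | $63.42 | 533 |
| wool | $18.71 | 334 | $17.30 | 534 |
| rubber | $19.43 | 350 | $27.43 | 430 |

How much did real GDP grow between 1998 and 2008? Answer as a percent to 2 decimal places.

4.65%

Real GDP 1998 = Nominal GDP 1998 = 42.79·614 + 18.71·334 + 19.43·350 = 39322.70.
Real GDP 2008 (at 1998 prices) = 42.79·533 + 18.71·534 + 19.43·430 = 41153.11.
Real growth = 41153.11/39322.70 − 1 = 0.0465.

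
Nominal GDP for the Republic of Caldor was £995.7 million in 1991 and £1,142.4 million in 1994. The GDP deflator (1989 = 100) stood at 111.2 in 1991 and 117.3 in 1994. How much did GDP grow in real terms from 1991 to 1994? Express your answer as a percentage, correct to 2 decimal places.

Deflate each year: 1991 → 995.7/1.112 = 895.41; 1994 → 1142.4/1.173 = 973.91.
So real GDP changed by 973.91/895.41 − 1 = 0.0877, i.e. 8.77%.

8.77%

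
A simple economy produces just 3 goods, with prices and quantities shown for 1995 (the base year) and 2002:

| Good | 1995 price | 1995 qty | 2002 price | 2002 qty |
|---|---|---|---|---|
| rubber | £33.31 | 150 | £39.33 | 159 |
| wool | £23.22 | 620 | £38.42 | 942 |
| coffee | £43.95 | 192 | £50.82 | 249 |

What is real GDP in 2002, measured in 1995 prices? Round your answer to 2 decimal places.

£38113.08

Real GDP 2002 = Σ (p_1995 × q_2002) = 33.31·159 + 23.22·942 + 43.95·249 = 38113.08.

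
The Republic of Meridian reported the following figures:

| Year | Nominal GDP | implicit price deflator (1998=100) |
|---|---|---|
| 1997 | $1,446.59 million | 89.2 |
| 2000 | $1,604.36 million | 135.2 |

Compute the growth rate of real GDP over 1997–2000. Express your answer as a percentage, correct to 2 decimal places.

-26.83%

Deflate each year: 1997 → 1446.59/0.892 = 1621.74; 2000 → 1604.36/1.352 = 1186.66.
So real GDP changed by 1186.66/1621.74 − 1 = -0.2683, i.e. -26.83%.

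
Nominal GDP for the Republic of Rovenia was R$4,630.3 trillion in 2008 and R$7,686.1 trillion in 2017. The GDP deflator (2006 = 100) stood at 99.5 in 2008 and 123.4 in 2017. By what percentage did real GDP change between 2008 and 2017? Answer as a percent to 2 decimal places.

Real GDP 2008 = 4630.3 / 0.995 = 4653.57.
Real GDP 2017 = 7686.1 / 1.234 = 6228.61.
Real growth = 6228.61 / 4653.57 − 1 = 0.3385.

33.85%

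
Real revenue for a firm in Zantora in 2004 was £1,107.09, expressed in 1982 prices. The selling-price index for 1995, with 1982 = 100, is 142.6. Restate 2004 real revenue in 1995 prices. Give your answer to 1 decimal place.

Real revenue in 1995 prices = Real revenue in 1982 prices × (P_1995/P_1982) = 1107.09 × 1.426 = 1578.71.

£1,578.7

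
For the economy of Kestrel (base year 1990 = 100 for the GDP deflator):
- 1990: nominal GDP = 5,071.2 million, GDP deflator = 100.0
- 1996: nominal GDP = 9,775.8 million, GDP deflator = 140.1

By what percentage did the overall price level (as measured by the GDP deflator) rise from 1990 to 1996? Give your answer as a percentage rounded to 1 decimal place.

40.1%

Price-level change = 140.1 / 100.0 − 1 = 0.4010.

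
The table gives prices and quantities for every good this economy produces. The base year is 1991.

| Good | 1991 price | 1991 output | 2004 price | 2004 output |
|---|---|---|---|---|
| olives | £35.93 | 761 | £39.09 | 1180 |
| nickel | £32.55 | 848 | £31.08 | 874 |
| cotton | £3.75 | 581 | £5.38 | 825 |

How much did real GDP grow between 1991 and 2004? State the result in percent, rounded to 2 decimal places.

29.44%

Real GDP 1991 = Nominal GDP 1991 = 35.93·761 + 32.55·848 + 3.75·581 = 57123.88.
Real GDP 2004 (at 1991 prices) = 35.93·1180 + 32.55·874 + 3.75·825 = 73939.85.
Real growth = 73939.85/57123.88 − 1 = 0.2944.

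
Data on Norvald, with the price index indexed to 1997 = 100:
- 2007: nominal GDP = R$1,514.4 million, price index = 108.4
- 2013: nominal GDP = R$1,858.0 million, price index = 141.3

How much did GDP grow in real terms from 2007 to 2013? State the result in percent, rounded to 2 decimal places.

Deflate each year: 2007 → 1514.4/1.084 = 1397.05; 2013 → 1858.0/1.413 = 1314.93.
So real GDP changed by 1314.93/1397.05 − 1 = -0.0588, i.e. -5.88%.

-5.88%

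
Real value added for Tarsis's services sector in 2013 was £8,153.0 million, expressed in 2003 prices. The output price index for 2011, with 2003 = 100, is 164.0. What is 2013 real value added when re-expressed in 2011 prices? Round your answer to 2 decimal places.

£13,370.92 million

Real value added in 2011 prices = Real value added in 2003 prices × (P_2011/P_2003) = 8153.0 × 1.640 = 13370.92.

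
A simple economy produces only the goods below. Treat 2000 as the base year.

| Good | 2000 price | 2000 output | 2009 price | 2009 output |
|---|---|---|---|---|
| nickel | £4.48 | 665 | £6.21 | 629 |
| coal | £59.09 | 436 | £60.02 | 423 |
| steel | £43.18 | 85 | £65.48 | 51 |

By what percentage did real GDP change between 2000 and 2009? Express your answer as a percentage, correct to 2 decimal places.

-7.40%

Real GDP 2000 = Nominal GDP 2000 = 4.48·665 + 59.09·436 + 43.18·85 = 32412.74.
Real GDP 2009 (at 2000 prices) = 4.48·629 + 59.09·423 + 43.18·51 = 30015.17.
Real growth = 30015.17/32412.74 − 1 = -0.0740.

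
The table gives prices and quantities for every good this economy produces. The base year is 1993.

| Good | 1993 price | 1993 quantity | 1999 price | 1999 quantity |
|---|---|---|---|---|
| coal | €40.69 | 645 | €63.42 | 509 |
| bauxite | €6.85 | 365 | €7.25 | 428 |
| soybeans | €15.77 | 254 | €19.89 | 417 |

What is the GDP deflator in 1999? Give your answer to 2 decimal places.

144.54

Nominal GDP 1999 = 63.42·509 + 7.25·428 + 19.89·417 = 43677.91.
Real GDP 1999 (at 1993 prices) = 40.69·509 + 6.85·428 + 15.77·417 = 30219.10.
Deflator = Nominal/Real × 100 = 43677.91/30219.10 × 100 = 144.537.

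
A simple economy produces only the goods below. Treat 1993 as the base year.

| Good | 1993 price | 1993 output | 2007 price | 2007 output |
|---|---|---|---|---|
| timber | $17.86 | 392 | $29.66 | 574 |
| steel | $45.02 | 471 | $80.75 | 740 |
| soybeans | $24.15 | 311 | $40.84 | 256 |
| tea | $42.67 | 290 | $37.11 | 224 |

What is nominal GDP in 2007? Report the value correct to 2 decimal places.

$95547.52

Nominal GDP 2007 = Σ (p_2007 × q_2007) = 29.66·574 + 80.75·740 + 40.84·256 + 37.11·224 = 95547.52.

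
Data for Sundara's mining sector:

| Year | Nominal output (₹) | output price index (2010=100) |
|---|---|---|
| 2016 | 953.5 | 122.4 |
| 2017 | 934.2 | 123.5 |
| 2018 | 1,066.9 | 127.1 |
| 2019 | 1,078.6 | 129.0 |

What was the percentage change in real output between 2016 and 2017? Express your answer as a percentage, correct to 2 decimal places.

Real output 2016 = 953.5/1.224 = 779.00.
Real output 2017 = 934.2/1.235 = 756.44.
Change = 756.44/779.00 − 1 = -0.0290.

-2.90%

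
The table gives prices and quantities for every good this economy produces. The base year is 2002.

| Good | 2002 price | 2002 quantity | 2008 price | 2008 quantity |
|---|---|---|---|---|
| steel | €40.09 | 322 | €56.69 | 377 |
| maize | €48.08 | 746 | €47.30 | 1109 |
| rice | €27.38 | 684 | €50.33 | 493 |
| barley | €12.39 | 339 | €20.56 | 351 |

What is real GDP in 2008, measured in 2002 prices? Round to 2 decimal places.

Real GDP 2008 = Σ (p_2002 × q_2008) = 40.09·377 + 48.08·1109 + 27.38·493 + 12.39·351 = 86281.88.

€86281.88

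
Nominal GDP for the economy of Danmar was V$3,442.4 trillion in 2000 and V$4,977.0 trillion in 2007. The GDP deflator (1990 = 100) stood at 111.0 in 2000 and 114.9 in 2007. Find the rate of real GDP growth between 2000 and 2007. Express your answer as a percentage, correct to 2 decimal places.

Deflate each year: 2000 → 3442.4/1.110 = 3101.26; 2007 → 4977.0/1.149 = 4331.59.
So real GDP changed by 4331.59/3101.26 − 1 = 0.3967, i.e. 39.67%.

39.67%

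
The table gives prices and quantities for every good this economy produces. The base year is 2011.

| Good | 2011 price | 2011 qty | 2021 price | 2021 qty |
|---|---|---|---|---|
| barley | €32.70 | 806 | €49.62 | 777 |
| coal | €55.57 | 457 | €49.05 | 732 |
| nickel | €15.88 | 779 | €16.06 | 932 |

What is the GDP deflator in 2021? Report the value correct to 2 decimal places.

110.56

Nominal GDP 2021 = 49.62·777 + 49.05·732 + 16.06·932 = 89427.26.
Real GDP 2021 (at 2011 prices) = 32.70·777 + 55.57·732 + 15.88·932 = 80885.30.
Deflator = Nominal/Real × 100 = 89427.26/80885.30 × 100 = 110.561.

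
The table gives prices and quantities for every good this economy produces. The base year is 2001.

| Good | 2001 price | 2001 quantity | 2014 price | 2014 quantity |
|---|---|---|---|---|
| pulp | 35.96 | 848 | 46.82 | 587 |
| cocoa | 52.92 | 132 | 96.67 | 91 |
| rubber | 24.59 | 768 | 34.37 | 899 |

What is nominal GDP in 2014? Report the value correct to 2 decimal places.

Nominal GDP 2014 = Σ (p_2014 × q_2014) = 46.82·587 + 96.67·91 + 34.37·899 = 67178.94.

67178.94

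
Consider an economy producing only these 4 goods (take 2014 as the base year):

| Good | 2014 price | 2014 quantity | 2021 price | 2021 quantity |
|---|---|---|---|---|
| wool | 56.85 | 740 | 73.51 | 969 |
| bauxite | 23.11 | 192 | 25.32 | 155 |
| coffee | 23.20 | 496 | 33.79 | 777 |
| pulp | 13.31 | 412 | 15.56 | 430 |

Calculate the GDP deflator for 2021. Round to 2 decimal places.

131.16

Nominal GDP 2021 = 73.51·969 + 25.32·155 + 33.79·777 + 15.56·430 = 108101.42.
Real GDP 2021 (at 2014 prices) = 56.85·969 + 23.11·155 + 23.20·777 + 13.31·430 = 82419.40.
Deflator = Nominal/Real × 100 = 108101.42/82419.40 × 100 = 131.160.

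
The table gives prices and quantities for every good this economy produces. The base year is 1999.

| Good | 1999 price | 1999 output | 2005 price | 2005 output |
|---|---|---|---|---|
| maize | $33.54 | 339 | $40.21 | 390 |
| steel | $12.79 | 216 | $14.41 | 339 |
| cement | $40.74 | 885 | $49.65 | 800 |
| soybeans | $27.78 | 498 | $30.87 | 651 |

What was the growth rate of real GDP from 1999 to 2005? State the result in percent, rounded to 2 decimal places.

6.36%

Real GDP 1999 = Nominal GDP 1999 = 33.54·339 + 12.79·216 + 40.74·885 + 27.78·498 = 64022.04.
Real GDP 2005 (at 1999 prices) = 33.54·390 + 12.79·339 + 40.74·800 + 27.78·651 = 68093.19.
Real growth = 68093.19/64022.04 − 1 = 0.0636.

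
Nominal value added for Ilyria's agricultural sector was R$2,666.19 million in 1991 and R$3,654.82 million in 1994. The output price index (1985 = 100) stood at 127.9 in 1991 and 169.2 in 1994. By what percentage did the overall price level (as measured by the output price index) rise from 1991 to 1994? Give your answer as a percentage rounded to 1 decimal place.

32.3%

Price-level change = 169.2 / 127.9 − 1 = 0.3229.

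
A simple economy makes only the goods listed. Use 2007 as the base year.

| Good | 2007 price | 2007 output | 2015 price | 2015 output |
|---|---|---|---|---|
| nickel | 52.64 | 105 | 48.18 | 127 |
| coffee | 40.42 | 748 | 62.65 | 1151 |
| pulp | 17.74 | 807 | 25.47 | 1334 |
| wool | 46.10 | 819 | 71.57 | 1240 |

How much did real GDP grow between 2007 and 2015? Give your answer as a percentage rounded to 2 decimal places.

52.60%

Real GDP 2007 = Nominal GDP 2007 = 52.64·105 + 40.42·748 + 17.74·807 + 46.10·819 = 87833.44.
Real GDP 2015 (at 2007 prices) = 52.64·127 + 40.42·1151 + 17.74·1334 + 46.10·1240 = 134037.86.
Real growth = 134037.86/87833.44 − 1 = 0.5260.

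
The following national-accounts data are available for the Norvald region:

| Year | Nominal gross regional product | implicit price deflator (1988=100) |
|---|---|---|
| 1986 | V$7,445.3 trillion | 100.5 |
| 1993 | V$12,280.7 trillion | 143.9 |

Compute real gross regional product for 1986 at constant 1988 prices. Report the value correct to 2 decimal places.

Real gross regional product = Nominal / (implicit price deflator/100) = 7445.3 / 1.005 = 7408.26.

V$7,408.26 trillion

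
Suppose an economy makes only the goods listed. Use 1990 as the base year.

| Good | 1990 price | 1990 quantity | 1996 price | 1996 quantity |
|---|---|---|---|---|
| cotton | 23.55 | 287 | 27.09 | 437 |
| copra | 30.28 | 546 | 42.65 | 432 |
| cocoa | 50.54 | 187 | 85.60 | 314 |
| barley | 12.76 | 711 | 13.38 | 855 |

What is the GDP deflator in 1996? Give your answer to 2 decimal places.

Nominal GDP 1996 = 27.09·437 + 42.65·432 + 85.60·314 + 13.38·855 = 68581.43.
Real GDP 1996 (at 1990 prices) = 23.55·437 + 30.28·432 + 50.54·314 + 12.76·855 = 50151.67.
Deflator = Nominal/Real × 100 = 68581.43/50151.67 × 100 = 136.748.

136.75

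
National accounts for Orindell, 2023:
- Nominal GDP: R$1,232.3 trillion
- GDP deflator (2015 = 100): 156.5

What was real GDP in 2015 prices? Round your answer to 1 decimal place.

Real GDP = Nominal / (GDP deflator/100) = 1232.3 / 1.565 = 787.41.

R$787.4 trillion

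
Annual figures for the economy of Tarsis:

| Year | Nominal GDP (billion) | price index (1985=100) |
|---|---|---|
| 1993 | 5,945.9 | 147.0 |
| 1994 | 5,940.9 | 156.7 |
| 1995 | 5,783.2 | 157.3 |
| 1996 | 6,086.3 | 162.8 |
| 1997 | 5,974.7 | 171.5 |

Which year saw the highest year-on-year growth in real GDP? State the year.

1996

1994: real = 5940.9/1.567 = 3791.26; growth vs 1993 (4044.83) = -6.27%.
1995: real = 5783.2/1.573 = 3676.54; growth vs 1994 (3791.26) = -3.03%.
1996: real = 6086.3/1.628 = 3738.51; growth vs 1995 (3676.54) = 1.69%.
1997: real = 5974.7/1.715 = 3483.79; growth vs 1996 (3738.51) = -6.81%.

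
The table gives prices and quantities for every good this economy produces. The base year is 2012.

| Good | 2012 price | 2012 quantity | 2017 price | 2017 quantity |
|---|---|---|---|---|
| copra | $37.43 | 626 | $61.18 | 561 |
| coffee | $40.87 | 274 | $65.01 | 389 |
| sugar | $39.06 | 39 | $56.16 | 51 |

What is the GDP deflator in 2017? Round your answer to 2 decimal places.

Nominal GDP 2017 = 61.18·561 + 65.01·389 + 56.16·51 = 62475.03.
Real GDP 2017 (at 2012 prices) = 37.43·561 + 40.87·389 + 39.06·51 = 38888.72.
Deflator = Nominal/Real × 100 = 62475.03/38888.72 × 100 = 160.651.

160.65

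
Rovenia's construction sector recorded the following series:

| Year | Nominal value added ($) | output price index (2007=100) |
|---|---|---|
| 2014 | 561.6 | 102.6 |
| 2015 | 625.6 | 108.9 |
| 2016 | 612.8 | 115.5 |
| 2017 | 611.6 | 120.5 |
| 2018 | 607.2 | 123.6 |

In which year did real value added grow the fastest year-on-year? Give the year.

2015

2015: real = 625.6/1.089 = 574.47; growth vs 2014 (547.37) = 4.95%.
2016: real = 612.8/1.155 = 530.56; growth vs 2015 (574.47) = -7.64%.
2017: real = 611.6/1.205 = 507.55; growth vs 2016 (530.56) = -4.34%.
2018: real = 607.2/1.236 = 491.26; growth vs 2017 (507.55) = -3.21%.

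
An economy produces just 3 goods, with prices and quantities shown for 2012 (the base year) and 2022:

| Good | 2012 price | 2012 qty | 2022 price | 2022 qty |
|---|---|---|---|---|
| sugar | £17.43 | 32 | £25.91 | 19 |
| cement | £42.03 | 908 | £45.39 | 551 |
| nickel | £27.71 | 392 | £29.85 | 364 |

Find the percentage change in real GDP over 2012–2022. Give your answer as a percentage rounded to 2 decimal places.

Real GDP 2012 = Nominal GDP 2012 = 17.43·32 + 42.03·908 + 27.71·392 = 49583.32.
Real GDP 2022 (at 2012 prices) = 17.43·19 + 42.03·551 + 27.71·364 = 33576.14.
Real growth = 33576.14/49583.32 − 1 = -0.3228.

-32.28%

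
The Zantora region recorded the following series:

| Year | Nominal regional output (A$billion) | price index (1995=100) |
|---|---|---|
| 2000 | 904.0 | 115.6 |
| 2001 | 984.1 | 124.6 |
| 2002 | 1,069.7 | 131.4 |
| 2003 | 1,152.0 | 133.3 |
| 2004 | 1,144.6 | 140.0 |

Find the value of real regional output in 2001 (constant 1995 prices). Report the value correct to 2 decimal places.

Real regional output 2001 = 984.1 / 1.246 = 789.81.

A$789.81 billion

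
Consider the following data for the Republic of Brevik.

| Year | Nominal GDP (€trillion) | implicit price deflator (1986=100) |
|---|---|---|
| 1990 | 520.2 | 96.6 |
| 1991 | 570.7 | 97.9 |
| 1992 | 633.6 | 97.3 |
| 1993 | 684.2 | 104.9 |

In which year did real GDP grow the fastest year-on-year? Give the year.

1991: real = 570.7/0.979 = 582.94; growth vs 1990 (538.51) = 8.25%.
1992: real = 633.6/0.973 = 651.18; growth vs 1991 (582.94) = 11.71%.
1993: real = 684.2/1.049 = 652.24; growth vs 1992 (651.18) = 0.16%.

1992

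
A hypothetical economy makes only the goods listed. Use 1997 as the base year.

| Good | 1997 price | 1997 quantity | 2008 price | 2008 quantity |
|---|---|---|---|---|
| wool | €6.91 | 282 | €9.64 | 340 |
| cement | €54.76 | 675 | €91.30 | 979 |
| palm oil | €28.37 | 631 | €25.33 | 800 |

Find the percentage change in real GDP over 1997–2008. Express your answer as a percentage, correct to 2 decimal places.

38.45%

Real GDP 1997 = Nominal GDP 1997 = 6.91·282 + 54.76·675 + 28.37·631 = 56813.09.
Real GDP 2008 (at 1997 prices) = 6.91·340 + 54.76·979 + 28.37·800 = 78655.44.
Real growth = 78655.44/56813.09 − 1 = 0.3845.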